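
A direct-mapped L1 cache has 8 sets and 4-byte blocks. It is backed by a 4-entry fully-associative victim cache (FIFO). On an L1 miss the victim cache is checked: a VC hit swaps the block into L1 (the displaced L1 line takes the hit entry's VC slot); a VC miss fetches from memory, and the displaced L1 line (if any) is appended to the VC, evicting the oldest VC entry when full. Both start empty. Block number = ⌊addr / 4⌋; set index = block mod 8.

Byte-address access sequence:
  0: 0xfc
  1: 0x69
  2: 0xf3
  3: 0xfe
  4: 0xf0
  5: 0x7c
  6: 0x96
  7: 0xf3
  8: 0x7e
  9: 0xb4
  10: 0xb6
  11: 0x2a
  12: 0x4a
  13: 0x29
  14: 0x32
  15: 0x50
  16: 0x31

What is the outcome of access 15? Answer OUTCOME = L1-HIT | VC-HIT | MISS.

  [0] addr=0xfc blk=63 s=7: MISS | VC []
  [1] addr=0x69 blk=26 s=2: MISS | VC []
  [2] addr=0xf3 blk=60 s=4: MISS | VC []
  [3] addr=0xfe blk=63 s=7: L1-HIT | VC []
  [4] addr=0xf0 blk=60 s=4: L1-HIT | VC []
  [5] addr=0x7c blk=31 s=7: MISS | VC [63]
  [6] addr=0x96 blk=37 s=5: MISS | VC [63]
  [7] addr=0xf3 blk=60 s=4: L1-HIT | VC [63]
  [8] addr=0x7e blk=31 s=7: L1-HIT | VC [63]
  [9] addr=0xb4 blk=45 s=5: MISS | VC [63, 37]
  [10] addr=0xb6 blk=45 s=5: L1-HIT | VC [63, 37]
  [11] addr=0x2a blk=10 s=2: MISS | VC [63, 37, 26]
  [12] addr=0x4a blk=18 s=2: MISS | VC [63, 37, 26, 10]
  [13] addr=0x29 blk=10 s=2: VC-HIT | VC [63, 37, 26, 18]
  [14] addr=0x32 blk=12 s=4: MISS | VC [37, 26, 18, 60]
  [15] addr=0x50 blk=20 s=4: MISS | VC [26, 18, 60, 12]
  [16] addr=0x31 blk=12 s=4: VC-HIT | VC [26, 18, 60, 20]

OUTCOME = MISS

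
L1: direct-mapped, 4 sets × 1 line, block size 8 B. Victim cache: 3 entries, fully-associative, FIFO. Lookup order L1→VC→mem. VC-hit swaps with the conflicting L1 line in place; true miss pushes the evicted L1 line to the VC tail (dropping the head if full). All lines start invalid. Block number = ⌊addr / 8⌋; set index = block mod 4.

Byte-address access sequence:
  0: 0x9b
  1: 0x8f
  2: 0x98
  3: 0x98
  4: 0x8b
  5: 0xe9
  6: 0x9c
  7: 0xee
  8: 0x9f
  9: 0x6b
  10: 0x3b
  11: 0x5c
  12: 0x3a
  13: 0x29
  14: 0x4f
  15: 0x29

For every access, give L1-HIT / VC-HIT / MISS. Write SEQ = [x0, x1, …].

0: 0x9b (blk 19, set 3) → MISS  vc=[]
1: 0x8f (blk 17, set 1) → MISS  vc=[]
2: 0x98 (blk 19, set 3) → L1-HIT  vc=[]
3: 0x98 (blk 19, set 3) → L1-HIT  vc=[]
4: 0x8b (blk 17, set 1) → L1-HIT  vc=[]
5: 0xe9 (blk 29, set 1) → MISS  vc=[17]
6: 0x9c (blk 19, set 3) → L1-HIT  vc=[17]
7: 0xee (blk 29, set 1) → L1-HIT  vc=[17]
8: 0x9f (blk 19, set 3) → L1-HIT  vc=[17]
9: 0x6b (blk 13, set 1) → MISS  vc=[17, 29]
10: 0x3b (blk 7, set 3) → MISS  vc=[17, 29, 19]
11: 0x5c (blk 11, set 3) → MISS  vc=[29, 19, 7]
12: 0x3a (blk 7, set 3) → VC-HIT  vc=[29, 19, 11]
13: 0x29 (blk 5, set 1) → MISS  vc=[19, 11, 13]
14: 0x4f (blk 9, set 1) → MISS  vc=[11, 13, 5]
15: 0x29 (blk 5, set 1) → VC-HIT  vc=[11, 13, 9]

SEQ = [MISS, MISS, L1-HIT, L1-HIT, L1-HIT, MISS, L1-HIT, L1-HIT, L1-HIT, MISS, MISS, MISS, VC-HIT, MISS, MISS, VC-HIT]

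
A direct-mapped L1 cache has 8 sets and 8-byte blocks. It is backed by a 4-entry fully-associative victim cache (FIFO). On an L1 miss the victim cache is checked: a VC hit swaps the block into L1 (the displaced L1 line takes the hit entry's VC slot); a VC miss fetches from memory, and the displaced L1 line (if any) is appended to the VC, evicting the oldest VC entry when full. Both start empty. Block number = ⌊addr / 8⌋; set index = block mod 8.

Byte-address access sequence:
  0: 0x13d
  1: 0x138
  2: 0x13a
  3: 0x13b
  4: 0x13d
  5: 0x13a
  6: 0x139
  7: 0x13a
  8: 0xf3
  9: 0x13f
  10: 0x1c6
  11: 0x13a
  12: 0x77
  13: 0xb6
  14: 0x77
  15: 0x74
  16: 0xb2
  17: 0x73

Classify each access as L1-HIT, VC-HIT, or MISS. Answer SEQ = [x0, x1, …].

0: 0x13d (blk 39, set 7) → MISS  vc=[]
1: 0x138 (blk 39, set 7) → L1-HIT  vc=[]
2: 0x13a (blk 39, set 7) → L1-HIT  vc=[]
3: 0x13b (blk 39, set 7) → L1-HIT  vc=[]
4: 0x13d (blk 39, set 7) → L1-HIT  vc=[]
5: 0x13a (blk 39, set 7) → L1-HIT  vc=[]
6: 0x139 (blk 39, set 7) → L1-HIT  vc=[]
7: 0x13a (blk 39, set 7) → L1-HIT  vc=[]
8: 0xf3 (blk 30, set 6) → MISS  vc=[]
9: 0x13f (blk 39, set 7) → L1-HIT  vc=[]
10: 0x1c6 (blk 56, set 0) → MISS  vc=[]
11: 0x13a (blk 39, set 7) → L1-HIT  vc=[]
12: 0x77 (blk 14, set 6) → MISS  vc=[30]
13: 0xb6 (blk 22, set 6) → MISS  vc=[30, 14]
14: 0x77 (blk 14, set 6) → VC-HIT  vc=[30, 22]
15: 0x74 (blk 14, set 6) → L1-HIT  vc=[30, 22]
16: 0xb2 (blk 22, set 6) → VC-HIT  vc=[30, 14]
17: 0x73 (blk 14, set 6) → VC-HIT  vc=[30, 22]

SEQ = [MISS, L1-HIT, L1-HIT, L1-HIT, L1-HIT, L1-HIT, L1-HIT, L1-HIT, MISS, L1-HIT, MISS, L1-HIT, MISS, MISS, VC-HIT, L1-HIT, VC-HIT, VC-HIT]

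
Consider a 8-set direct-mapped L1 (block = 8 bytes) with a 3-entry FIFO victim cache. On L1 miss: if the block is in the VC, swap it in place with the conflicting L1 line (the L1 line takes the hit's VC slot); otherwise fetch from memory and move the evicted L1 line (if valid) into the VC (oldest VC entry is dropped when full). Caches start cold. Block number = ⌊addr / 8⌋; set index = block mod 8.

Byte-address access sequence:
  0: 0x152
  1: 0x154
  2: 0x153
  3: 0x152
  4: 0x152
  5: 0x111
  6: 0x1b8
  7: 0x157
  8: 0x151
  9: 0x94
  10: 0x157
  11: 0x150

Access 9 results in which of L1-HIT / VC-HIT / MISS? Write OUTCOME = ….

OUTCOME = MISS

  [0] addr=0x152 blk=42 s=2: MISS | VC []
  [1] addr=0x154 blk=42 s=2: L1-HIT | VC []
  [2] addr=0x153 blk=42 s=2: L1-HIT | VC []
  [3] addr=0x152 blk=42 s=2: L1-HIT | VC []
  [4] addr=0x152 blk=42 s=2: L1-HIT | VC []
  [5] addr=0x111 blk=34 s=2: MISS | VC [42]
  [6] addr=0x1b8 blk=55 s=7: MISS | VC [42]
  [7] addr=0x157 blk=42 s=2: VC-HIT | VC [34]
  [8] addr=0x151 blk=42 s=2: L1-HIT | VC [34]
  [9] addr=0x94 blk=18 s=2: MISS | VC [34, 42]
  [10] addr=0x157 blk=42 s=2: VC-HIT | VC [34, 18]
  [11] addr=0x150 blk=42 s=2: L1-HIT | VC [34, 18]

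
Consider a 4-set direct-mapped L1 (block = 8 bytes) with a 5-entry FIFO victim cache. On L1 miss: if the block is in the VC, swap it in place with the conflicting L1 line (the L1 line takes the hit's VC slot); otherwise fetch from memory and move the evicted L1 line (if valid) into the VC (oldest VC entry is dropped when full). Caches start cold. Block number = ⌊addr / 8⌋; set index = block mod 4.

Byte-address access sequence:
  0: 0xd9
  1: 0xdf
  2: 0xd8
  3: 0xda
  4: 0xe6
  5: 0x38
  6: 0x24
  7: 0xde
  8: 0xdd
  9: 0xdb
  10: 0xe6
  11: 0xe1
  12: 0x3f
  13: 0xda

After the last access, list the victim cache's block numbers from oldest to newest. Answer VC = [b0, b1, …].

VC = [7, 4]

#0 0xd9→b27/s3 MISS; vc=[]
#1 0xdf→b27/s3 L1-HIT; vc=[]
#2 0xd8→b27/s3 L1-HIT; vc=[]
#3 0xda→b27/s3 L1-HIT; vc=[]
#4 0xe6→b28/s0 MISS; vc=[]
#5 0x38→b7/s3 MISS; vc=[27]
#6 0x24→b4/s0 MISS; vc=[27,28]
#7 0xde→b27/s3 VC-HIT; vc=[7,28]
#8 0xdd→b27/s3 L1-HIT; vc=[7,28]
#9 0xdb→b27/s3 L1-HIT; vc=[7,28]
#10 0xe6→b28/s0 VC-HIT; vc=[7,4]
#11 0xe1→b28/s0 L1-HIT; vc=[7,4]
#12 0x3f→b7/s3 VC-HIT; vc=[27,4]
#13 0xda→b27/s3 VC-HIT; vc=[7,4]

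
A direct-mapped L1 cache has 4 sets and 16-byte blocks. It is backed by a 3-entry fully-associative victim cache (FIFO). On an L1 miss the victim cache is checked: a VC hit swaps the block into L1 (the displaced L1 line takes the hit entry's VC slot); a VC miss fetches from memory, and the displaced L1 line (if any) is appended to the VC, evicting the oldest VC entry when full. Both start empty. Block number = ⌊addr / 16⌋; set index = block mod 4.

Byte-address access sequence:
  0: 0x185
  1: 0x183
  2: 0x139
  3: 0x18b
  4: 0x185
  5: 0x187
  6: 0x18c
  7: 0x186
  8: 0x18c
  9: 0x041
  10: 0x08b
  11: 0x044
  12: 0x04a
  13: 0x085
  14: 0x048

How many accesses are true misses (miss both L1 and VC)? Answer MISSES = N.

MISSES = 4

#0 0x185→b24/s0 MISS; vc=[]
#1 0x183→b24/s0 L1-HIT; vc=[]
#2 0x139→b19/s3 MISS; vc=[]
#3 0x18b→b24/s0 L1-HIT; vc=[]
#4 0x185→b24/s0 L1-HIT; vc=[]
#5 0x187→b24/s0 L1-HIT; vc=[]
#6 0x18c→b24/s0 L1-HIT; vc=[]
#7 0x186→b24/s0 L1-HIT; vc=[]
#8 0x18c→b24/s0 L1-HIT; vc=[]
#9 0x41→b4/s0 MISS; vc=[24]
#10 0x8b→b8/s0 MISS; vc=[24,4]
#11 0x44→b4/s0 VC-HIT; vc=[24,8]
#12 0x4a→b4/s0 L1-HIT; vc=[24,8]
#13 0x85→b8/s0 VC-HIT; vc=[24,4]
#14 0x48→b4/s0 VC-HIT; vc=[24,8]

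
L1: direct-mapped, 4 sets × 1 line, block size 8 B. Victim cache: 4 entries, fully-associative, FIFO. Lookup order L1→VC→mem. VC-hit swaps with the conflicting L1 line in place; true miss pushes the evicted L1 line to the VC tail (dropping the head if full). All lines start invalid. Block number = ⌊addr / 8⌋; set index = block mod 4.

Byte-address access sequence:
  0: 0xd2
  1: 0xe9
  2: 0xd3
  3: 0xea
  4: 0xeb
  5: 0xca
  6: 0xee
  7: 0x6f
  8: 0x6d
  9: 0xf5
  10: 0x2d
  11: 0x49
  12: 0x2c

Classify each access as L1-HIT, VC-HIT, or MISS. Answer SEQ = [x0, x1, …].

  [0] addr=0xd2 blk=26 s=2: MISS | VC []
  [1] addr=0xe9 blk=29 s=1: MISS | VC []
  [2] addr=0xd3 blk=26 s=2: L1-HIT | VC []
  [3] addr=0xea blk=29 s=1: L1-HIT | VC []
  [4] addr=0xeb blk=29 s=1: L1-HIT | VC []
  [5] addr=0xca blk=25 s=1: MISS | VC [29]
  [6] addr=0xee blk=29 s=1: VC-HIT | VC [25]
  [7] addr=0x6f blk=13 s=1: MISS | VC [25, 29]
  [8] addr=0x6d blk=13 s=1: L1-HIT | VC [25, 29]
  [9] addr=0xf5 blk=30 s=2: MISS | VC [25, 29, 26]
  [10] addr=0x2d blk=5 s=1: MISS | VC [25, 29, 26, 13]
  [11] addr=0x49 blk=9 s=1: MISS | VC [29, 26, 13, 5]
  [12] addr=0x2c blk=5 s=1: VC-HIT | VC [29, 26, 13, 9]

SEQ = [MISS, MISS, L1-HIT, L1-HIT, L1-HIT, MISS, VC-HIT, MISS, L1-HIT, MISS, MISS, MISS, VC-HIT]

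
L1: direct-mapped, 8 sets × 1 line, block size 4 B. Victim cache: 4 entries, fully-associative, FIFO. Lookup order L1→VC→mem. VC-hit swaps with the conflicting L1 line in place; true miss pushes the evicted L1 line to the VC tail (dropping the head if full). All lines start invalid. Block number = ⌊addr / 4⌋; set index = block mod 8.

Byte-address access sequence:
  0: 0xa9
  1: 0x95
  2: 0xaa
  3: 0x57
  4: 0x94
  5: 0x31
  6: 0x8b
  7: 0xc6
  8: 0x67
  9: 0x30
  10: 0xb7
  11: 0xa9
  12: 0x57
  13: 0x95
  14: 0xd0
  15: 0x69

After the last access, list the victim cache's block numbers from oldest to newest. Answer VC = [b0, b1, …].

  [0] addr=0xa9 blk=42 s=2: MISS | VC []
  [1] addr=0x95 blk=37 s=5: MISS | VC []
  [2] addr=0xaa blk=42 s=2: L1-HIT | VC []
  [3] addr=0x57 blk=21 s=5: MISS | VC [37]
  [4] addr=0x94 blk=37 s=5: VC-HIT | VC [21]
  [5] addr=0x31 blk=12 s=4: MISS | VC [21]
  [6] addr=0x8b blk=34 s=2: MISS | VC [21, 42]
  [7] addr=0xc6 blk=49 s=1: MISS | VC [21, 42]
  [8] addr=0x67 blk=25 s=1: MISS | VC [21, 42, 49]
  [9] addr=0x30 blk=12 s=4: L1-HIT | VC [21, 42, 49]
  [10] addr=0xb7 blk=45 s=5: MISS | VC [21, 42, 49, 37]
  [11] addr=0xa9 blk=42 s=2: VC-HIT | VC [21, 34, 49, 37]
  [12] addr=0x57 blk=21 s=5: VC-HIT | VC [45, 34, 49, 37]
  [13] addr=0x95 blk=37 s=5: VC-HIT | VC [45, 34, 49, 21]
  [14] addr=0xd0 blk=52 s=4: MISS | VC [34, 49, 21, 12]
  [15] addr=0x69 blk=26 s=2: MISS | VC [49, 21, 12, 42]

VC = [49, 21, 12, 42]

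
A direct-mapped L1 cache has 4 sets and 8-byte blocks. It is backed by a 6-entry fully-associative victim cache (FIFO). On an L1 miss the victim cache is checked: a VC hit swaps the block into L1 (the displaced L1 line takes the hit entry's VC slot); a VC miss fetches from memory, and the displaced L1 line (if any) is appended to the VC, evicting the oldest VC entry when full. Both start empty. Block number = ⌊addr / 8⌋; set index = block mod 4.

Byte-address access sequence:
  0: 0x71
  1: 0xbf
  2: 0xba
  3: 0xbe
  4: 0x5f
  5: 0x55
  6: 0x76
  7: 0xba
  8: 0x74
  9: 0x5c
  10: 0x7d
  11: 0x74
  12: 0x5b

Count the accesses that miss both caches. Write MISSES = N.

#0 0x71→b14/s2 MISS; vc=[]
#1 0xbf→b23/s3 MISS; vc=[]
#2 0xba→b23/s3 L1-HIT; vc=[]
#3 0xbe→b23/s3 L1-HIT; vc=[]
#4 0x5f→b11/s3 MISS; vc=[23]
#5 0x55→b10/s2 MISS; vc=[23,14]
#6 0x76→b14/s2 VC-HIT; vc=[23,10]
#7 0xba→b23/s3 VC-HIT; vc=[11,10]
#8 0x74→b14/s2 L1-HIT; vc=[11,10]
#9 0x5c→b11/s3 VC-HIT; vc=[23,10]
#10 0x7d→b15/s3 MISS; vc=[23,10,11]
#11 0x74→b14/s2 L1-HIT; vc=[23,10,11]
#12 0x5b→b11/s3 VC-HIT; vc=[23,10,15]

MISSES = 5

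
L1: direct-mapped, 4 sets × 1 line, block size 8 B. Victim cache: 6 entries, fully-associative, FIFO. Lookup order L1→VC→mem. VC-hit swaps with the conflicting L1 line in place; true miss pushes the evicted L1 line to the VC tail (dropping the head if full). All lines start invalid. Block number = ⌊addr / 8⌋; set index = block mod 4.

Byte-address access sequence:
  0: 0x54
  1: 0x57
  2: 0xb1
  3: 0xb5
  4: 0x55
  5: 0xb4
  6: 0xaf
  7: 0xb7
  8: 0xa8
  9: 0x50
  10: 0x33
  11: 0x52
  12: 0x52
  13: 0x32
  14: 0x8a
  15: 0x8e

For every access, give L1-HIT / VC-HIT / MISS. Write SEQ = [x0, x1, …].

  [0] addr=0x54 blk=10 s=2: MISS | VC []
  [1] addr=0x57 blk=10 s=2: L1-HIT | VC []
  [2] addr=0xb1 blk=22 s=2: MISS | VC [10]
  [3] addr=0xb5 blk=22 s=2: L1-HIT | VC [10]
  [4] addr=0x55 blk=10 s=2: VC-HIT | VC [22]
  [5] addr=0xb4 blk=22 s=2: VC-HIT | VC [10]
  [6] addr=0xaf blk=21 s=1: MISS | VC [10]
  [7] addr=0xb7 blk=22 s=2: L1-HIT | VC [10]
  [8] addr=0xa8 blk=21 s=1: L1-HIT | VC [10]
  [9] addr=0x50 blk=10 s=2: VC-HIT | VC [22]
  [10] addr=0x33 blk=6 s=2: MISS | VC [22, 10]
  [11] addr=0x52 blk=10 s=2: VC-HIT | VC [22, 6]
  [12] addr=0x52 blk=10 s=2: L1-HIT | VC [22, 6]
  [13] addr=0x32 blk=6 s=2: VC-HIT | VC [22, 10]
  [14] addr=0x8a blk=17 s=1: MISS | VC [22, 10, 21]
  [15] addr=0x8e blk=17 s=1: L1-HIT | VC [22, 10, 21]

SEQ = [MISS, L1-HIT, MISS, L1-HIT, VC-HIT, VC-HIT, MISS, L1-HIT, L1-HIT, VC-HIT, MISS, VC-HIT, L1-HIT, VC-HIT, MISS, L1-HIT]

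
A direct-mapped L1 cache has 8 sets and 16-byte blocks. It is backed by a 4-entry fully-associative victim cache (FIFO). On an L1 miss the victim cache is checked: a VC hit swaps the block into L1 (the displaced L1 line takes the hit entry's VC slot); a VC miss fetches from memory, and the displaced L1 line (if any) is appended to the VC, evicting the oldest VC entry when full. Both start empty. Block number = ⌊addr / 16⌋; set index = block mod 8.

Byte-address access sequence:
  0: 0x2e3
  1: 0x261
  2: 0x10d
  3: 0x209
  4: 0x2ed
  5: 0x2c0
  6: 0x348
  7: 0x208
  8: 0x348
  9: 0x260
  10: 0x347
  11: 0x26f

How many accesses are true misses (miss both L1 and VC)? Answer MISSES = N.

  [0] addr=0x2e3 blk=46 s=6: MISS | VC []
  [1] addr=0x261 blk=38 s=6: MISS | VC [46]
  [2] addr=0x10d blk=16 s=0: MISS | VC [46]
  [3] addr=0x209 blk=32 s=0: MISS | VC [46, 16]
  [4] addr=0x2ed blk=46 s=6: VC-HIT | VC [38, 16]
  [5] addr=0x2c0 blk=44 s=4: MISS | VC [38, 16]
  [6] addr=0x348 blk=52 s=4: MISS | VC [38, 16, 44]
  [7] addr=0x208 blk=32 s=0: L1-HIT | VC [38, 16, 44]
  [8] addr=0x348 blk=52 s=4: L1-HIT | VC [38, 16, 44]
  [9] addr=0x260 blk=38 s=6: VC-HIT | VC [46, 16, 44]
  [10] addr=0x347 blk=52 s=4: L1-HIT | VC [46, 16, 44]
  [11] addr=0x26f blk=38 s=6: L1-HIT | VC [46, 16, 44]

MISSES = 6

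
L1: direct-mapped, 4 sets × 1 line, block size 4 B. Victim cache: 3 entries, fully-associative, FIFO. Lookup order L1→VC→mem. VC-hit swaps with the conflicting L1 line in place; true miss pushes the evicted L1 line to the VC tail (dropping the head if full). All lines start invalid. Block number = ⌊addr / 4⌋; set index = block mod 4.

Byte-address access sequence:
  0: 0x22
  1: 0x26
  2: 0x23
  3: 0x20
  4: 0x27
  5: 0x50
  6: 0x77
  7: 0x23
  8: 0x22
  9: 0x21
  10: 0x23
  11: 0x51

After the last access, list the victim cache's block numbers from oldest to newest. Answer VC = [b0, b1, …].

VC = [8, 9]

  [0] addr=0x22 blk=8 s=0: MISS | VC []
  [1] addr=0x26 blk=9 s=1: MISS | VC []
  [2] addr=0x23 blk=8 s=0: L1-HIT | VC []
  [3] addr=0x20 blk=8 s=0: L1-HIT | VC []
  [4] addr=0x27 blk=9 s=1: L1-HIT | VC []
  [5] addr=0x50 blk=20 s=0: MISS | VC [8]
  [6] addr=0x77 blk=29 s=1: MISS | VC [8, 9]
  [7] addr=0x23 blk=8 s=0: VC-HIT | VC [20, 9]
  [8] addr=0x22 blk=8 s=0: L1-HIT | VC [20, 9]
  [9] addr=0x21 blk=8 s=0: L1-HIT | VC [20, 9]
  [10] addr=0x23 blk=8 s=0: L1-HIT | VC [20, 9]
  [11] addr=0x51 blk=20 s=0: VC-HIT | VC [8, 9]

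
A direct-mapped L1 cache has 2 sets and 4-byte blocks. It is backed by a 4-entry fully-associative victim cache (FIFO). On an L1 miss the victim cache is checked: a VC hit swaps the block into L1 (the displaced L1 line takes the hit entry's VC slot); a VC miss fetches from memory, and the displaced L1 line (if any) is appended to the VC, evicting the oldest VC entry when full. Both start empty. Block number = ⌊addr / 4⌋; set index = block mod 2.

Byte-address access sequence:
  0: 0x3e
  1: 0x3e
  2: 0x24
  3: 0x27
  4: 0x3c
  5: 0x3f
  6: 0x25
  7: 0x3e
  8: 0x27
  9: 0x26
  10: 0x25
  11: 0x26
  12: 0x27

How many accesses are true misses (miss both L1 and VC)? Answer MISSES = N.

MISSES = 2

0: 0x3e (blk 15, set 1) → MISS  vc=[]
1: 0x3e (blk 15, set 1) → L1-HIT  vc=[]
2: 0x24 (blk 9, set 1) → MISS  vc=[15]
3: 0x27 (blk 9, set 1) → L1-HIT  vc=[15]
4: 0x3c (blk 15, set 1) → VC-HIT  vc=[9]
5: 0x3f (blk 15, set 1) → L1-HIT  vc=[9]
6: 0x25 (blk 9, set 1) → VC-HIT  vc=[15]
7: 0x3e (blk 15, set 1) → VC-HIT  vc=[9]
8: 0x27 (blk 9, set 1) → VC-HIT  vc=[15]
9: 0x26 (blk 9, set 1) → L1-HIT  vc=[15]
10: 0x25 (blk 9, set 1) → L1-HIT  vc=[15]
11: 0x26 (blk 9, set 1) → L1-HIT  vc=[15]
12: 0x27 (blk 9, set 1) → L1-HIT  vc=[15]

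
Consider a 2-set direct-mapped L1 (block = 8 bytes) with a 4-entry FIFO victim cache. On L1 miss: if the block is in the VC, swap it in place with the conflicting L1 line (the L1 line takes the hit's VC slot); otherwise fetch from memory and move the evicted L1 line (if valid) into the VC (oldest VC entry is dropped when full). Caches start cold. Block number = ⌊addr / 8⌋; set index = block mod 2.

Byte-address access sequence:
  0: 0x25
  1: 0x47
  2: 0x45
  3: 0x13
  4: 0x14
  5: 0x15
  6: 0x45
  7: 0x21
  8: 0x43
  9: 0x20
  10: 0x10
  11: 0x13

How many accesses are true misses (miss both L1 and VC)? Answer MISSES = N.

MISSES = 3

#0 0x25→b4/s0 MISS; vc=[]
#1 0x47→b8/s0 MISS; vc=[4]
#2 0x45→b8/s0 L1-HIT; vc=[4]
#3 0x13→b2/s0 MISS; vc=[4,8]
#4 0x14→b2/s0 L1-HIT; vc=[4,8]
#5 0x15→b2/s0 L1-HIT; vc=[4,8]
#6 0x45→b8/s0 VC-HIT; vc=[4,2]
#7 0x21→b4/s0 VC-HIT; vc=[8,2]
#8 0x43→b8/s0 VC-HIT; vc=[4,2]
#9 0x20→b4/s0 VC-HIT; vc=[8,2]
#10 0x10→b2/s0 VC-HIT; vc=[8,4]
#11 0x13→b2/s0 L1-HIT; vc=[8,4]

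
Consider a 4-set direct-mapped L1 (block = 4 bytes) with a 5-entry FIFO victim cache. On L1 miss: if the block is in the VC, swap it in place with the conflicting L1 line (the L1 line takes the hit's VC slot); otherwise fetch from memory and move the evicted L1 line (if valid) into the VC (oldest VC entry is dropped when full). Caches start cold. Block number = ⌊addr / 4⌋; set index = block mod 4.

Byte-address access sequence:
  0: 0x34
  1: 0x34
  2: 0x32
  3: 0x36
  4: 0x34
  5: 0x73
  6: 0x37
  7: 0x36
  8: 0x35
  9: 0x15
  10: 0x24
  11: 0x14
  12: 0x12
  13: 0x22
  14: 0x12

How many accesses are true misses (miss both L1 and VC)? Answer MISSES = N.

#0 0x34→b13/s1 MISS; vc=[]
#1 0x34→b13/s1 L1-HIT; vc=[]
#2 0x32→b12/s0 MISS; vc=[]
#3 0x36→b13/s1 L1-HIT; vc=[]
#4 0x34→b13/s1 L1-HIT; vc=[]
#5 0x73→b28/s0 MISS; vc=[12]
#6 0x37→b13/s1 L1-HIT; vc=[12]
#7 0x36→b13/s1 L1-HIT; vc=[12]
#8 0x35→b13/s1 L1-HIT; vc=[12]
#9 0x15→b5/s1 MISS; vc=[12,13]
#10 0x24→b9/s1 MISS; vc=[12,13,5]
#11 0x14→b5/s1 VC-HIT; vc=[12,13,9]
#12 0x12→b4/s0 MISS; vc=[12,13,9,28]
#13 0x22→b8/s0 MISS; vc=[12,13,9,28,4]
#14 0x12→b4/s0 VC-HIT; vc=[12,13,9,28,8]

MISSES = 7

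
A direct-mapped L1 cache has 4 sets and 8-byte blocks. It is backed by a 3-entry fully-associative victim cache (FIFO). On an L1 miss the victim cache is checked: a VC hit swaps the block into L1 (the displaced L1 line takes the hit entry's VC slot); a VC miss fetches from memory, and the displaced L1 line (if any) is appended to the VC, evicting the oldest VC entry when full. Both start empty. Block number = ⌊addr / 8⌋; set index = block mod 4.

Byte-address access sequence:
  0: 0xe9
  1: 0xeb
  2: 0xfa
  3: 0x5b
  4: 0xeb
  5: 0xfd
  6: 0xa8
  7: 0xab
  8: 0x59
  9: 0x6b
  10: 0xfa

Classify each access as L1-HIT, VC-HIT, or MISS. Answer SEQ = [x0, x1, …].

0: 0xe9 (blk 29, set 1) → MISS  vc=[]
1: 0xeb (blk 29, set 1) → L1-HIT  vc=[]
2: 0xfa (blk 31, set 3) → MISS  vc=[]
3: 0x5b (blk 11, set 3) → MISS  vc=[31]
4: 0xeb (blk 29, set 1) → L1-HIT  vc=[31]
5: 0xfd (blk 31, set 3) → VC-HIT  vc=[11]
6: 0xa8 (blk 21, set 1) → MISS  vc=[11, 29]
7: 0xab (blk 21, set 1) → L1-HIT  vc=[11, 29]
8: 0x59 (blk 11, set 3) → VC-HIT  vc=[31, 29]
9: 0x6b (blk 13, set 1) → MISS  vc=[31, 29, 21]
10: 0xfa (blk 31, set 3) → VC-HIT  vc=[11, 29, 21]

SEQ = [MISS, L1-HIT, MISS, MISS, L1-HIT, VC-HIT, MISS, L1-HIT, VC-HIT, MISS, VC-HIT]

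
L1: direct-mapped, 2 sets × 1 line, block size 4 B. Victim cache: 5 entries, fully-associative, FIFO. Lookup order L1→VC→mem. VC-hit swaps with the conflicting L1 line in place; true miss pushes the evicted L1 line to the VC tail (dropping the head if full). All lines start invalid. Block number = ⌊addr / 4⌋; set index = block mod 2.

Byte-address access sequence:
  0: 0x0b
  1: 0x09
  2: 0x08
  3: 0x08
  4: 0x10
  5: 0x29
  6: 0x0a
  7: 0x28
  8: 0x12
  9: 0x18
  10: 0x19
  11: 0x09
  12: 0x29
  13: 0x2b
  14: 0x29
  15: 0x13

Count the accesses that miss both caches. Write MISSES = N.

MISSES = 4

0: 0xb (blk 2, set 0) → MISS  vc=[]
1: 0x9 (blk 2, set 0) → L1-HIT  vc=[]
2: 0x8 (blk 2, set 0) → L1-HIT  vc=[]
3: 0x8 (blk 2, set 0) → L1-HIT  vc=[]
4: 0x10 (blk 4, set 0) → MISS  vc=[2]
5: 0x29 (blk 10, set 0) → MISS  vc=[2, 4]
6: 0xa (blk 2, set 0) → VC-HIT  vc=[10, 4]
7: 0x28 (blk 10, set 0) → VC-HIT  vc=[2, 4]
8: 0x12 (blk 4, set 0) → VC-HIT  vc=[2, 10]
9: 0x18 (blk 6, set 0) → MISS  vc=[2, 10, 4]
10: 0x19 (blk 6, set 0) → L1-HIT  vc=[2, 10, 4]
11: 0x9 (blk 2, set 0) → VC-HIT  vc=[6, 10, 4]
12: 0x29 (blk 10, set 0) → VC-HIT  vc=[6, 2, 4]
13: 0x2b (blk 10, set 0) → L1-HIT  vc=[6, 2, 4]
14: 0x29 (blk 10, set 0) → L1-HIT  vc=[6, 2, 4]
15: 0x13 (blk 4, set 0) → VC-HIT  vc=[6, 2, 10]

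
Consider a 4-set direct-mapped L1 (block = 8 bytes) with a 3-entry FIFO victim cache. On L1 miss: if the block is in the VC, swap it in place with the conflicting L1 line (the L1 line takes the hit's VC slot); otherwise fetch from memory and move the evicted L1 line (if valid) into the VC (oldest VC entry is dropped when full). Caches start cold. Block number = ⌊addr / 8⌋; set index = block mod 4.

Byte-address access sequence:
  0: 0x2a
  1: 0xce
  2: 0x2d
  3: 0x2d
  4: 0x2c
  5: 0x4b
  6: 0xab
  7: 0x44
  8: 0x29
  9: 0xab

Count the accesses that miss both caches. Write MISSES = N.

  [0] addr=0x2a blk=5 s=1: MISS | VC []
  [1] addr=0xce blk=25 s=1: MISS | VC [5]
  [2] addr=0x2d blk=5 s=1: VC-HIT | VC [25]
  [3] addr=0x2d blk=5 s=1: L1-HIT | VC [25]
  [4] addr=0x2c blk=5 s=1: L1-HIT | VC [25]
  [5] addr=0x4b blk=9 s=1: MISS | VC [25, 5]
  [6] addr=0xab blk=21 s=1: MISS | VC [25, 5, 9]
  [7] addr=0x44 blk=8 s=0: MISS | VC [25, 5, 9]
  [8] addr=0x29 blk=5 s=1: VC-HIT | VC [25, 21, 9]
  [9] addr=0xab blk=21 s=1: VC-HIT | VC [25, 5, 9]

MISSES = 5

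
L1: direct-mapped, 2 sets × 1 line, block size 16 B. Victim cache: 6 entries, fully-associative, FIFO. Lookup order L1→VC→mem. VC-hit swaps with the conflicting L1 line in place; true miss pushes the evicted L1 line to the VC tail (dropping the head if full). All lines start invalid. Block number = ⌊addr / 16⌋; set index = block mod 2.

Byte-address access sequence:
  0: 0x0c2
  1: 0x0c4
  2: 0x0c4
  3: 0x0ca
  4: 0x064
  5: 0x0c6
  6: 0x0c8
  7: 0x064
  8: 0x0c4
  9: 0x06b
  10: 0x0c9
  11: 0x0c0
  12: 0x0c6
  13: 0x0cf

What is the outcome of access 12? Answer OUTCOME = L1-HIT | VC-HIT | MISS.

0: 0xc2 (blk 12, set 0) → MISS  vc=[]
1: 0xc4 (blk 12, set 0) → L1-HIT  vc=[]
2: 0xc4 (blk 12, set 0) → L1-HIT  vc=[]
3: 0xca (blk 12, set 0) → L1-HIT  vc=[]
4: 0x64 (blk 6, set 0) → MISS  vc=[12]
5: 0xc6 (blk 12, set 0) → VC-HIT  vc=[6]
6: 0xc8 (blk 12, set 0) → L1-HIT  vc=[6]
7: 0x64 (blk 6, set 0) → VC-HIT  vc=[12]
8: 0xc4 (blk 12, set 0) → VC-HIT  vc=[6]
9: 0x6b (blk 6, set 0) → VC-HIT  vc=[12]
10: 0xc9 (blk 12, set 0) → VC-HIT  vc=[6]
11: 0xc0 (blk 12, set 0) → L1-HIT  vc=[6]
12: 0xc6 (blk 12, set 0) → L1-HIT  vc=[6]
13: 0xcf (blk 12, set 0) → L1-HIT  vc=[6]

OUTCOME = L1-HIT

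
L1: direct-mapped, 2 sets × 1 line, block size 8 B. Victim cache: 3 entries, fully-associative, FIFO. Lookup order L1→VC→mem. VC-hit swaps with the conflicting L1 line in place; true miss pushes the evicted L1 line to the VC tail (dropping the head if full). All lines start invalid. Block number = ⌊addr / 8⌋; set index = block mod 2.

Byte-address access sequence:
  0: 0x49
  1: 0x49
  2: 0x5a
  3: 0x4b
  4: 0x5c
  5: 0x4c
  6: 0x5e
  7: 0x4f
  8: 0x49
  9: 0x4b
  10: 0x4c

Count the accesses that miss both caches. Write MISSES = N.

  [0] addr=0x49 blk=9 s=1: MISS | VC []
  [1] addr=0x49 blk=9 s=1: L1-HIT | VC []
  [2] addr=0x5a blk=11 s=1: MISS | VC [9]
  [3] addr=0x4b blk=9 s=1: VC-HIT | VC [11]
  [4] addr=0x5c blk=11 s=1: VC-HIT | VC [9]
  [5] addr=0x4c blk=9 s=1: VC-HIT | VC [11]
  [6] addr=0x5e blk=11 s=1: VC-HIT | VC [9]
  [7] addr=0x4f blk=9 s=1: VC-HIT | VC [11]
  [8] addr=0x49 blk=9 s=1: L1-HIT | VC [11]
  [9] addr=0x4b blk=9 s=1: L1-HIT | VC [11]
  [10] addr=0x4c blk=9 s=1: L1-HIT | VC [11]

MISSES = 2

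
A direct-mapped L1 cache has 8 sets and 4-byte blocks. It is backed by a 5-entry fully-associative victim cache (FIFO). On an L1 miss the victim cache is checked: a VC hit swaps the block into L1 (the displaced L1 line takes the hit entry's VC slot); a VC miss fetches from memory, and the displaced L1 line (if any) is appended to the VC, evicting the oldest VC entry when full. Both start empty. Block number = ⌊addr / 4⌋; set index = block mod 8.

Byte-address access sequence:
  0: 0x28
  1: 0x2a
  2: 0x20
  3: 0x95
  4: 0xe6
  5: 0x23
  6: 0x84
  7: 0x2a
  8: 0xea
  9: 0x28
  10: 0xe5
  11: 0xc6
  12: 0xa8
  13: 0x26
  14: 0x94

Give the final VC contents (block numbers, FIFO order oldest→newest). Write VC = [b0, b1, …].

VC = [33, 58, 57, 10, 49]

#0 0x28→b10/s2 MISS; vc=[]
#1 0x2a→b10/s2 L1-HIT; vc=[]
#2 0x20→b8/s0 MISS; vc=[]
#3 0x95→b37/s5 MISS; vc=[]
#4 0xe6→b57/s1 MISS; vc=[]
#5 0x23→b8/s0 L1-HIT; vc=[]
#6 0x84→b33/s1 MISS; vc=[57]
#7 0x2a→b10/s2 L1-HIT; vc=[57]
#8 0xea→b58/s2 MISS; vc=[57,10]
#9 0x28→b10/s2 VC-HIT; vc=[57,58]
#10 0xe5→b57/s1 VC-HIT; vc=[33,58]
#11 0xc6→b49/s1 MISS; vc=[33,58,57]
#12 0xa8→b42/s2 MISS; vc=[33,58,57,10]
#13 0x26→b9/s1 MISS; vc=[33,58,57,10,49]
#14 0x94→b37/s5 L1-HIT; vc=[33,58,57,10,49]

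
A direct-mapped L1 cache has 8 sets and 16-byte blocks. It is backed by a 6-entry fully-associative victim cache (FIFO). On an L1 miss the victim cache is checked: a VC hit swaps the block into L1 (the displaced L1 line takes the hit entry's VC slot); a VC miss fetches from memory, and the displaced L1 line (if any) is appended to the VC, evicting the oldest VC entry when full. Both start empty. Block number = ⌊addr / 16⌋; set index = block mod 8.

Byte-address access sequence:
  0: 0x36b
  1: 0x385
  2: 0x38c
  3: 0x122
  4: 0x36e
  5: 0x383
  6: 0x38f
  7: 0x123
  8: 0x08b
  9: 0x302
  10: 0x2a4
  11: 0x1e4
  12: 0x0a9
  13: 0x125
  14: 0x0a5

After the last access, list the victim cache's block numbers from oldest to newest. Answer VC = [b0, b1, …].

0: 0x36b (blk 54, set 6) → MISS  vc=[]
1: 0x385 (blk 56, set 0) → MISS  vc=[]
2: 0x38c (blk 56, set 0) → L1-HIT  vc=[]
3: 0x122 (blk 18, set 2) → MISS  vc=[]
4: 0x36e (blk 54, set 6) → L1-HIT  vc=[]
5: 0x383 (blk 56, set 0) → L1-HIT  vc=[]
6: 0x38f (blk 56, set 0) → L1-HIT  vc=[]
7: 0x123 (blk 18, set 2) → L1-HIT  vc=[]
8: 0x8b (blk 8, set 0) → MISS  vc=[56]
9: 0x302 (blk 48, set 0) → MISS  vc=[56, 8]
10: 0x2a4 (blk 42, set 2) → MISS  vc=[56, 8, 18]
11: 0x1e4 (blk 30, set 6) → MISS  vc=[56, 8, 18, 54]
12: 0xa9 (blk 10, set 2) → MISS  vc=[56, 8, 18, 54, 42]
13: 0x125 (blk 18, set 2) → VC-HIT  vc=[56, 8, 10, 54, 42]
14: 0xa5 (blk 10, set 2) → VC-HIT  vc=[56, 8, 18, 54, 42]

VC = [56, 8, 18, 54, 42]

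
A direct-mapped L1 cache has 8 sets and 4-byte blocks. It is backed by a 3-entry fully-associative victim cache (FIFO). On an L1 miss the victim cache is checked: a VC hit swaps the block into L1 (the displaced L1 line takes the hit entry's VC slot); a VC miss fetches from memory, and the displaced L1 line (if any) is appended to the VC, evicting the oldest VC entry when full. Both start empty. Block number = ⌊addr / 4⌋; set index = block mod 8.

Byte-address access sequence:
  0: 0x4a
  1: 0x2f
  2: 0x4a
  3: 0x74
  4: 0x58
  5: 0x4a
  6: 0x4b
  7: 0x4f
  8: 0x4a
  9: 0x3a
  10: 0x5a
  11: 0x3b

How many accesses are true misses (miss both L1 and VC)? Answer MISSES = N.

#0 0x4a→b18/s2 MISS; vc=[]
#1 0x2f→b11/s3 MISS; vc=[]
#2 0x4a→b18/s2 L1-HIT; vc=[]
#3 0x74→b29/s5 MISS; vc=[]
#4 0x58→b22/s6 MISS; vc=[]
#5 0x4a→b18/s2 L1-HIT; vc=[]
#6 0x4b→b18/s2 L1-HIT; vc=[]
#7 0x4f→b19/s3 MISS; vc=[11]
#8 0x4a→b18/s2 L1-HIT; vc=[11]
#9 0x3a→b14/s6 MISS; vc=[11,22]
#10 0x5a→b22/s6 VC-HIT; vc=[11,14]
#11 0x3b→b14/s6 VC-HIT; vc=[11,22]

MISSES = 6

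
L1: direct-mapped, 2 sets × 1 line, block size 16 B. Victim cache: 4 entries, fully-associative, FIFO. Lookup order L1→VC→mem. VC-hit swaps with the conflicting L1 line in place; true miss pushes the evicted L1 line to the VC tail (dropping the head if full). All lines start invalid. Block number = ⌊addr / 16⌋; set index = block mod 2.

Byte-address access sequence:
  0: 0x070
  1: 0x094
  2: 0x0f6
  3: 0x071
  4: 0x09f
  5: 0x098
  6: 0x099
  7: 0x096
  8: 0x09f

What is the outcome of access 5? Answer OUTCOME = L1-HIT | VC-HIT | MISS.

  [0] addr=0x70 blk=7 s=1: MISS | VC []
  [1] addr=0x94 blk=9 s=1: MISS | VC [7]
  [2] addr=0xf6 blk=15 s=1: MISS | VC [7, 9]
  [3] addr=0x71 blk=7 s=1: VC-HIT | VC [15, 9]
  [4] addr=0x9f blk=9 s=1: VC-HIT | VC [15, 7]
  [5] addr=0x98 blk=9 s=1: L1-HIT | VC [15, 7]
  [6] addr=0x99 blk=9 s=1: L1-HIT | VC [15, 7]
  [7] addr=0x96 blk=9 s=1: L1-HIT | VC [15, 7]
  [8] addr=0x9f blk=9 s=1: L1-HIT | VC [15, 7]

OUTCOME = L1-HIT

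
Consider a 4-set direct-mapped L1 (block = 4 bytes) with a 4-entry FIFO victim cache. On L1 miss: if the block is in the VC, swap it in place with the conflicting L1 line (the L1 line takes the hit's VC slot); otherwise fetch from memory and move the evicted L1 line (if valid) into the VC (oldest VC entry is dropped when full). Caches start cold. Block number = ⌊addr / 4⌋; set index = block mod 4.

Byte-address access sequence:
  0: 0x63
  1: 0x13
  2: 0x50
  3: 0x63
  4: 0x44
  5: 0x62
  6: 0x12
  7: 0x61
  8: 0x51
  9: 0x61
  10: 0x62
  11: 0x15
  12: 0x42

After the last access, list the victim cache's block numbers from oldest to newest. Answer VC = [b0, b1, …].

0: 0x63 (blk 24, set 0) → MISS  vc=[]
1: 0x13 (blk 4, set 0) → MISS  vc=[24]
2: 0x50 (blk 20, set 0) → MISS  vc=[24, 4]
3: 0x63 (blk 24, set 0) → VC-HIT  vc=[20, 4]
4: 0x44 (blk 17, set 1) → MISS  vc=[20, 4]
5: 0x62 (blk 24, set 0) → L1-HIT  vc=[20, 4]
6: 0x12 (blk 4, set 0) → VC-HIT  vc=[20, 24]
7: 0x61 (blk 24, set 0) → VC-HIT  vc=[20, 4]
8: 0x51 (blk 20, set 0) → VC-HIT  vc=[24, 4]
9: 0x61 (blk 24, set 0) → VC-HIT  vc=[20, 4]
10: 0x62 (blk 24, set 0) → L1-HIT  vc=[20, 4]
11: 0x15 (blk 5, set 1) → MISS  vc=[20, 4, 17]
12: 0x42 (blk 16, set 0) → MISS  vc=[20, 4, 17, 24]

VC = [20, 4, 17, 24]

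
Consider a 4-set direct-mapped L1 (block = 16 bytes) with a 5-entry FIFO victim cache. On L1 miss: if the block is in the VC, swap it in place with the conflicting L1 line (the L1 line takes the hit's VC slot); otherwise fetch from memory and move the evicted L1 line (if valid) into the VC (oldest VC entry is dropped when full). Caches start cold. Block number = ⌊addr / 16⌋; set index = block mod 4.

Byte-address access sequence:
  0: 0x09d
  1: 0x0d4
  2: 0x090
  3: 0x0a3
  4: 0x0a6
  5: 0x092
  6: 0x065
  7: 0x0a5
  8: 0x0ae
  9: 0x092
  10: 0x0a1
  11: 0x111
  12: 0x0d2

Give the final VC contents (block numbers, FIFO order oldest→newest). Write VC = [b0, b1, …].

  [0] addr=0x9d blk=9 s=1: MISS | VC []
  [1] addr=0xd4 blk=13 s=1: MISS | VC [9]
  [2] addr=0x90 blk=9 s=1: VC-HIT | VC [13]
  [3] addr=0xa3 blk=10 s=2: MISS | VC [13]
  [4] addr=0xa6 blk=10 s=2: L1-HIT | VC [13]
  [5] addr=0x92 blk=9 s=1: L1-HIT | VC [13]
  [6] addr=0x65 blk=6 s=2: MISS | VC [13, 10]
  [7] addr=0xa5 blk=10 s=2: VC-HIT | VC [13, 6]
  [8] addr=0xae blk=10 s=2: L1-HIT | VC [13, 6]
  [9] addr=0x92 blk=9 s=1: L1-HIT | VC [13, 6]
  [10] addr=0xa1 blk=10 s=2: L1-HIT | VC [13, 6]
  [11] addr=0x111 blk=17 s=1: MISS | VC [13, 6, 9]
  [12] addr=0xd2 blk=13 s=1: VC-HIT | VC [17, 6, 9]

VC = [17, 6, 9]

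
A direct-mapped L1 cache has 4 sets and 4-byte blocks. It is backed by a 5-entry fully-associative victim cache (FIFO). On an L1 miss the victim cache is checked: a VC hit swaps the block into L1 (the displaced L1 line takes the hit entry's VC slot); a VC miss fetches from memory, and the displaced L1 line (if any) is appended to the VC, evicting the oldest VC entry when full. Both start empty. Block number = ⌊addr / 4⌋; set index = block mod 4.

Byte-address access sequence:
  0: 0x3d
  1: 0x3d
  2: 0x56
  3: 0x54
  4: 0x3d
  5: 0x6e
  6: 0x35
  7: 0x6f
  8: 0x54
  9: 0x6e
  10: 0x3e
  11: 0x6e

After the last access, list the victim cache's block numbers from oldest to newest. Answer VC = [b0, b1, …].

VC = [15, 13]

0: 0x3d (blk 15, set 3) → MISS  vc=[]
1: 0x3d (blk 15, set 3) → L1-HIT  vc=[]
2: 0x56 (blk 21, set 1) → MISS  vc=[]
3: 0x54 (blk 21, set 1) → L1-HIT  vc=[]
4: 0x3d (blk 15, set 3) → L1-HIT  vc=[]
5: 0x6e (blk 27, set 3) → MISS  vc=[15]
6: 0x35 (blk 13, set 1) → MISS  vc=[15, 21]
7: 0x6f (blk 27, set 3) → L1-HIT  vc=[15, 21]
8: 0x54 (blk 21, set 1) → VC-HIT  vc=[15, 13]
9: 0x6e (blk 27, set 3) → L1-HIT  vc=[15, 13]
10: 0x3e (blk 15, set 3) → VC-HIT  vc=[27, 13]
11: 0x6e (blk 27, set 3) → VC-HIT  vc=[15, 13]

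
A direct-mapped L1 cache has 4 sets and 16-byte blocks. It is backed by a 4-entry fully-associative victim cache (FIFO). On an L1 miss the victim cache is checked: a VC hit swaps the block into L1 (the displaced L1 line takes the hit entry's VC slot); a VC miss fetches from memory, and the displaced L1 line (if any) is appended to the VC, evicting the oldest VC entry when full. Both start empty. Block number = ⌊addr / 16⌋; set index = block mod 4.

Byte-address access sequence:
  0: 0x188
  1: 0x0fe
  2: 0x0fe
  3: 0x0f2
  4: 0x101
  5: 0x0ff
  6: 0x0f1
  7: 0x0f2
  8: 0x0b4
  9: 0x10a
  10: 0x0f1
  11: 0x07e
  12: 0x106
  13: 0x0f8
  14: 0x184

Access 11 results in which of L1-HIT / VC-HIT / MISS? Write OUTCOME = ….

  [0] addr=0x188 blk=24 s=0: MISS | VC []
  [1] addr=0xfe blk=15 s=3: MISS | VC []
  [2] addr=0xfe blk=15 s=3: L1-HIT | VC []
  [3] addr=0xf2 blk=15 s=3: L1-HIT | VC []
  [4] addr=0x101 blk=16 s=0: MISS | VC [24]
  [5] addr=0xff blk=15 s=3: L1-HIT | VC [24]
  [6] addr=0xf1 blk=15 s=3: L1-HIT | VC [24]
  [7] addr=0xf2 blk=15 s=3: L1-HIT | VC [24]
  [8] addr=0xb4 blk=11 s=3: MISS | VC [24, 15]
  [9] addr=0x10a blk=16 s=0: L1-HIT | VC [24, 15]
  [10] addr=0xf1 blk=15 s=3: VC-HIT | VC [24, 11]
  [11] addr=0x7e blk=7 s=3: MISS | VC [24, 11, 15]
  [12] addr=0x106 blk=16 s=0: L1-HIT | VC [24, 11, 15]
  [13] addr=0xf8 blk=15 s=3: VC-HIT | VC [24, 11, 7]
  [14] addr=0x184 blk=24 s=0: VC-HIT | VC [16, 11, 7]

OUTCOME = MISS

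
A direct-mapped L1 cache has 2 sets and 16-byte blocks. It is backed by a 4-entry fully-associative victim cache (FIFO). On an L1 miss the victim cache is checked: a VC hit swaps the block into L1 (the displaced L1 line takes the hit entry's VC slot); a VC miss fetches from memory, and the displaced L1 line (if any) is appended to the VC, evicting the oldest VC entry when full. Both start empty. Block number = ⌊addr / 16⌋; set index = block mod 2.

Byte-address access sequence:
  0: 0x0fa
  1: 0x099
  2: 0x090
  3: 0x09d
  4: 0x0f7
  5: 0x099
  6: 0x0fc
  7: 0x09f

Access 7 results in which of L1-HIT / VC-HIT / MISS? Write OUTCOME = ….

OUTCOME = VC-HIT

0: 0xfa (blk 15, set 1) → MISS  vc=[]
1: 0x99 (blk 9, set 1) → MISS  vc=[15]
2: 0x90 (blk 9, set 1) → L1-HIT  vc=[15]
3: 0x9d (blk 9, set 1) → L1-HIT  vc=[15]
4: 0xf7 (blk 15, set 1) → VC-HIT  vc=[9]
5: 0x99 (blk 9, set 1) → VC-HIT  vc=[15]
6: 0xfc (blk 15, set 1) → VC-HIT  vc=[9]
7: 0x9f (blk 9, set 1) → VC-HIT  vc=[15]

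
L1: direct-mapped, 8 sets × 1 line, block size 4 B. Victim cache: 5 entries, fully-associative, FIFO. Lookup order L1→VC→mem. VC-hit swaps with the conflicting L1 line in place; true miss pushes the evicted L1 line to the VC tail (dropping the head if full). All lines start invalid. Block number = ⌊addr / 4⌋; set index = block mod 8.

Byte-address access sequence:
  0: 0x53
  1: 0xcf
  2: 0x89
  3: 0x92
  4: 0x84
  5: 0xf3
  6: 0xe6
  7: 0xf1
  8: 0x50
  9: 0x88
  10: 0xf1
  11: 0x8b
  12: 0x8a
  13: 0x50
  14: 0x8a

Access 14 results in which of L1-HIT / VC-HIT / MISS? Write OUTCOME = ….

0: 0x53 (blk 20, set 4) → MISS  vc=[]
1: 0xcf (blk 51, set 3) → MISS  vc=[]
2: 0x89 (blk 34, set 2) → MISS  vc=[]
3: 0x92 (blk 36, set 4) → MISS  vc=[20]
4: 0x84 (blk 33, set 1) → MISS  vc=[20]
5: 0xf3 (blk 60, set 4) → MISS  vc=[20, 36]
6: 0xe6 (blk 57, set 1) → MISS  vc=[20, 36, 33]
7: 0xf1 (blk 60, set 4) → L1-HIT  vc=[20, 36, 33]
8: 0x50 (blk 20, set 4) → VC-HIT  vc=[60, 36, 33]
9: 0x88 (blk 34, set 2) → L1-HIT  vc=[60, 36, 33]
10: 0xf1 (blk 60, set 4) → VC-HIT  vc=[20, 36, 33]
11: 0x8b (blk 34, set 2) → L1-HIT  vc=[20, 36, 33]
12: 0x8a (blk 34, set 2) → L1-HIT  vc=[20, 36, 33]
13: 0x50 (blk 20, set 4) → VC-HIT  vc=[60, 36, 33]
14: 0x8a (blk 34, set 2) → L1-HIT  vc=[60, 36, 33]

OUTCOME = L1-HIT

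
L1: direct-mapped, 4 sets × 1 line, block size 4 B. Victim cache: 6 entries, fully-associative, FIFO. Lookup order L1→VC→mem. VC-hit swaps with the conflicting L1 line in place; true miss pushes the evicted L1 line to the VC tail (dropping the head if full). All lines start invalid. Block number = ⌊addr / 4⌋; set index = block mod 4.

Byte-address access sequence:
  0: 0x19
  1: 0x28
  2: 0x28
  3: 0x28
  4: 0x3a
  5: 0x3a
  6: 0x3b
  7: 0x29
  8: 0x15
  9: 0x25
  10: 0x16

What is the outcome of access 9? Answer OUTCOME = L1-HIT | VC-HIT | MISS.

  [0] addr=0x19 blk=6 s=2: MISS | VC []
  [1] addr=0x28 blk=10 s=2: MISS | VC [6]
  [2] addr=0x28 blk=10 s=2: L1-HIT | VC [6]
  [3] addr=0x28 blk=10 s=2: L1-HIT | VC [6]
  [4] addr=0x3a blk=14 s=2: MISS | VC [6, 10]
  [5] addr=0x3a blk=14 s=2: L1-HIT | VC [6, 10]
  [6] addr=0x3b blk=14 s=2: L1-HIT | VC [6, 10]
  [7] addr=0x29 blk=10 s=2: VC-HIT | VC [6, 14]
  [8] addr=0x15 blk=5 s=1: MISS | VC [6, 14]
  [9] addr=0x25 blk=9 s=1: MISS | VC [6, 14, 5]
  [10] addr=0x16 blk=5 s=1: VC-HIT | VC [6, 14, 9]

OUTCOME = MISS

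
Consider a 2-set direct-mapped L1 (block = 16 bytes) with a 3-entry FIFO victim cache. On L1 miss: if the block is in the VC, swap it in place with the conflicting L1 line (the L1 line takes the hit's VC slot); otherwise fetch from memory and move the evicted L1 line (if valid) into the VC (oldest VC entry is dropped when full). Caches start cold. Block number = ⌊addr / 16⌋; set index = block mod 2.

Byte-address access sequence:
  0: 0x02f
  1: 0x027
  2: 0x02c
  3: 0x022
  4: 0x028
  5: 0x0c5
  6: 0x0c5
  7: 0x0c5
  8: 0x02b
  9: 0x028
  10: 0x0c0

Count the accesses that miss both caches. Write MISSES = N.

0: 0x2f (blk 2, set 0) → MISS  vc=[]
1: 0x27 (blk 2, set 0) → L1-HIT  vc=[]
2: 0x2c (blk 2, set 0) → L1-HIT  vc=[]
3: 0x22 (blk 2, set 0) → L1-HIT  vc=[]
4: 0x28 (blk 2, set 0) → L1-HIT  vc=[]
5: 0xc5 (blk 12, set 0) → MISS  vc=[2]
6: 0xc5 (blk 12, set 0) → L1-HIT  vc=[2]
7: 0xc5 (blk 12, set 0) → L1-HIT  vc=[2]
8: 0x2b (blk 2, set 0) → VC-HIT  vc=[12]
9: 0x28 (blk 2, set 0) → L1-HIT  vc=[12]
10: 0xc0 (blk 12, set 0) → VC-HIT  vc=[2]

MISSES = 2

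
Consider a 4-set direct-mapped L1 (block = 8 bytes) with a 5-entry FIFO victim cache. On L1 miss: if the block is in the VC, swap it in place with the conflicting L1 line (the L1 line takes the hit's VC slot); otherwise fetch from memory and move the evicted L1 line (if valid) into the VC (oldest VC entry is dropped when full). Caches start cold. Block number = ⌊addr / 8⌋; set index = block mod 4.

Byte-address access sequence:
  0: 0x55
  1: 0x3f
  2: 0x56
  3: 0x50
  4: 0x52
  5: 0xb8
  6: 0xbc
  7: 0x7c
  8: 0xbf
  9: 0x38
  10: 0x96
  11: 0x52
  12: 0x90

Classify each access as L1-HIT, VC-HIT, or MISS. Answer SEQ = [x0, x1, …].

0: 0x55 (blk 10, set 2) → MISS  vc=[]
1: 0x3f (blk 7, set 3) → MISS  vc=[]
2: 0x56 (blk 10, set 2) → L1-HIT  vc=[]
3: 0x50 (blk 10, set 2) → L1-HIT  vc=[]
4: 0x52 (blk 10, set 2) → L1-HIT  vc=[]
5: 0xb8 (blk 23, set 3) → MISS  vc=[7]
6: 0xbc (blk 23, set 3) → L1-HIT  vc=[7]
7: 0x7c (blk 15, set 3) → MISS  vc=[7, 23]
8: 0xbf (blk 23, set 3) → VC-HIT  vc=[7, 15]
9: 0x38 (blk 7, set 3) → VC-HIT  vc=[23, 15]
10: 0x96 (blk 18, set 2) → MISS  vc=[23, 15, 10]
11: 0x52 (blk 10, set 2) → VC-HIT  vc=[23, 15, 18]
12: 0x90 (blk 18, set 2) → VC-HIT  vc=[23, 15, 10]

SEQ = [MISS, MISS, L1-HIT, L1-HIT, L1-HIT, MISS, L1-HIT, MISS, VC-HIT, VC-HIT, MISS, VC-HIT, VC-HIT]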